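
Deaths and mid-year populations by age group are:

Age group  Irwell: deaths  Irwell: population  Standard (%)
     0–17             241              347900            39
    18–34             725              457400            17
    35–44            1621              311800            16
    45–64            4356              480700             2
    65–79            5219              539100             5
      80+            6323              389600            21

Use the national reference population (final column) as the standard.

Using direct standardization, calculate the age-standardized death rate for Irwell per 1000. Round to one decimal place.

5.4

Age-specific rates per 1000 for Irwell: 0.693, 1.585, 5.199, 9.062, 9.681, 16.229.
Standard weights: 0.39, 0.17, 0.16, 0.02, 0.05, 0.21.
Standardized rate: 0.3900×0.693 + 0.1700×1.585 + 0.1600×5.199 + 0.0200×9.062 + 0.0500×9.681 + 0.2100×16.229 = 5.4449 per 1000.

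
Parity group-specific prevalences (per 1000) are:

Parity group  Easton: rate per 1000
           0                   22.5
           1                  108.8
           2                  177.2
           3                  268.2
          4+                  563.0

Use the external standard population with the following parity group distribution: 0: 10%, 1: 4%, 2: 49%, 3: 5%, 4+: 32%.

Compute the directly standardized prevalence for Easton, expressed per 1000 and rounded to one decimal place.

Standard weights: 0.10, 0.04, 0.49, 0.05, 0.32.
Standardized rate: 0.1000×22.5 + 0.0400×108.8 + 0.4900×177.2 + 0.0500×268.2 + 0.3200×563.0 = 287.0000 per 1000.

287.0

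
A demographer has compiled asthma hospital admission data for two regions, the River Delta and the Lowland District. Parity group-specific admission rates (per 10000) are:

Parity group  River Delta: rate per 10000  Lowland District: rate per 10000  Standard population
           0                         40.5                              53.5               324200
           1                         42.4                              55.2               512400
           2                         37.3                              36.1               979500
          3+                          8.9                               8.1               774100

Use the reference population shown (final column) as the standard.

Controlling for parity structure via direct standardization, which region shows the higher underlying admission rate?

Standard total = 2590200; weights = 0.1252, 0.1978, 0.3782, 0.2989.
The River Delta: 0.1252×40.5 + 0.1978×42.4 + 0.3782×37.3 + 0.2989×8.9 = 30.2219 per 10000.
The Lowland District: 0.1252×53.5 + 0.1978×55.2 + 0.3782×36.1 + 0.2989×8.1 = 33.6883 per 10000.

Lowland District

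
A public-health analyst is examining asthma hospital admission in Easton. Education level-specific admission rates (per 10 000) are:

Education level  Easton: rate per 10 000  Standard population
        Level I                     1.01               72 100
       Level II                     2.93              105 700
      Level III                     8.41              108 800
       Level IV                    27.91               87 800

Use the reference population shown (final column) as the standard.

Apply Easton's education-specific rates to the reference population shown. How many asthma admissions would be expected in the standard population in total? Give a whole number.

375

Expected asthma admissions = Σ (standard pop × education-specific rate ÷ 10 000)
= 72 100×1.01/10 000 + 105 700×2.93/10 000 + 108 800×8.41/10 000 + 87 800×27.91/10 000
= 7.28 + 30.97 + 91.50 + 245.05 = 374.80.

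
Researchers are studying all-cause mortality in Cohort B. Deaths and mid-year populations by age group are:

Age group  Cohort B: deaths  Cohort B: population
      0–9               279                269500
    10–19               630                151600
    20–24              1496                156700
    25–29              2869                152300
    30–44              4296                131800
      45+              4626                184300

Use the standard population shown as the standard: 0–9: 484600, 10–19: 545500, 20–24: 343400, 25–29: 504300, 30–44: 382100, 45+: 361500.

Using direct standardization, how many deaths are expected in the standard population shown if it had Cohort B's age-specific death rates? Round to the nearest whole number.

37075

Age-specific rates per 100000 for Cohort B: 103.53, 415.57, 954.69, 1883.78, 3259.48, 2510.04.
Expected deaths = Σ (standard pop × age-specific rate ÷ 100000)
= 484600×103.53/100000 + 545500×415.57/100000 + 343400×954.69/100000 + 504300×1883.78/100000 + 382100×3259.48/100000 + 361500×2510.04/100000
= 501.68 + 2266.92 + 3278.41 + 9499.91 + 12454.49 + 9073.79 = 37075.20.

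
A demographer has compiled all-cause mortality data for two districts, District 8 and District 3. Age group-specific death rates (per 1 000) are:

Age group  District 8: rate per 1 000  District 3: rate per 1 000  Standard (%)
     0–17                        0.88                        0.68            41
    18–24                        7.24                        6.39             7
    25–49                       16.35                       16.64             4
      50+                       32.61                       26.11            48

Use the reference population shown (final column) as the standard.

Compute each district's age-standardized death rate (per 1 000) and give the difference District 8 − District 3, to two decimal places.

Standard weights: 0.41, 0.07, 0.04, 0.48.
District 8: 0.4100×0.88 + 0.0700×7.24 + 0.0400×16.35 + 0.4800×32.61 = 17.1744 per 1 000.
District 3: 0.4100×0.68 + 0.0700×6.39 + 0.0400×16.64 + 0.4800×26.11 = 13.9245 per 1 000.
Difference = 17.1744 − 13.9245 = 3.2499.

3.25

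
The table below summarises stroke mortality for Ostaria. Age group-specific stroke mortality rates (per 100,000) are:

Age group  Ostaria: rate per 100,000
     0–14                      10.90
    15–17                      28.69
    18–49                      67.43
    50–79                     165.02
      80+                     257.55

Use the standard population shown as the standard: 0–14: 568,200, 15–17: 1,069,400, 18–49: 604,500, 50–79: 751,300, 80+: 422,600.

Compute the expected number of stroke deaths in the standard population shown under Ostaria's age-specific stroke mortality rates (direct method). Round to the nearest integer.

Expected stroke deaths = Σ (standard pop × age-specific rate ÷ 100,000)
= 568,200×10.90/100,000 + 1,069,400×28.69/100,000 + 604,500×67.43/100,000 + 751,300×165.02/100,000 + 422,600×257.55/100,000
= 61.93 + 306.81 + 407.61 + 1239.80 + 1088.41 = 3104.56.

3105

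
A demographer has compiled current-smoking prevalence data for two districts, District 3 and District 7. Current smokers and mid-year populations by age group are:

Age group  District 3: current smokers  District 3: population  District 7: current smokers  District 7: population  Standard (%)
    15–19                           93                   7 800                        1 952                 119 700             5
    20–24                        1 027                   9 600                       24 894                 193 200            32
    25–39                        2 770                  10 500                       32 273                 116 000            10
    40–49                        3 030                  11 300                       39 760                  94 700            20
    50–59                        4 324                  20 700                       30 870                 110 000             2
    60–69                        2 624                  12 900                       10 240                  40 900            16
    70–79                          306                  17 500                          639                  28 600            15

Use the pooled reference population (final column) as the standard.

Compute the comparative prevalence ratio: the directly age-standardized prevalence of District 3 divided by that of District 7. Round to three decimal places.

0.760

Age-specific rates per 1 000 for District 3: 11.923, 106.979, 263.810, 268.142, 208.889, 203.411, 17.486.
For District 7: 16.307, 128.851, 278.216, 419.852, 280.636, 250.367, 22.343.
Standard weights: 0.05, 0.32, 0.10, 0.20, 0.02, 0.16, 0.15.
District 3: 0.0500×11.923 + 0.3200×106.979 + 0.1000×263.810 + 0.2000×268.142 + 0.0200×208.889 + 0.1600×203.411 + 0.1500×17.486 = 154.1851 per 1 000.
District 7: 0.0500×16.307 + 0.3200×128.851 + 0.1000×278.216 + 0.2000×419.852 + 0.0200×280.636 + 0.1600×250.367 + 0.1500×22.343 = 202.8625 per 1 000.
Ratio = 154.1851 ÷ 202.8625 = 0.76005.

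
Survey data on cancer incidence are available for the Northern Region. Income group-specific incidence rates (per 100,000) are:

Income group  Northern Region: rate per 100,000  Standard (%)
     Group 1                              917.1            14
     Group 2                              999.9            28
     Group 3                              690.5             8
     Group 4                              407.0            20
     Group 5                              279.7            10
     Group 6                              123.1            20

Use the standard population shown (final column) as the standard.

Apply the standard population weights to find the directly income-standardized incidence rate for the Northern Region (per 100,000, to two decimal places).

Standard weights: 0.14, 0.28, 0.08, 0.20, 0.10, 0.20.
Standardized rate: 0.1400×917.1 + 0.2800×999.9 + 0.0800×690.5 + 0.2000×407.0 + 0.1000×279.7 + 0.2000×123.1 = 597.5960 per 100,000.

597.60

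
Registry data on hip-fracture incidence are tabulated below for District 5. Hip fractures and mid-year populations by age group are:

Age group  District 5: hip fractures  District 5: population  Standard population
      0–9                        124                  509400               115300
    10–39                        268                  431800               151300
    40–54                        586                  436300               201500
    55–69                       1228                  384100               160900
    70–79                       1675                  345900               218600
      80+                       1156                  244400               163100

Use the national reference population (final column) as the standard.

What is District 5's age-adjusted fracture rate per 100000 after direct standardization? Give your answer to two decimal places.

270.81

Age-specific rates per 100000 for District 5: 24.34, 62.07, 134.31, 319.71, 484.24, 473.00.
Standard total = 1010700; weights = 0.1141, 0.1497, 0.1994, 0.1592, 0.2163, 0.1614.
Standardized rate: 0.1141×24.34 + 0.1497×62.07 + 0.1994×134.31 + 0.1592×319.71 + 0.2163×484.24 + 0.1614×473.00 = 270.8056 per 100000.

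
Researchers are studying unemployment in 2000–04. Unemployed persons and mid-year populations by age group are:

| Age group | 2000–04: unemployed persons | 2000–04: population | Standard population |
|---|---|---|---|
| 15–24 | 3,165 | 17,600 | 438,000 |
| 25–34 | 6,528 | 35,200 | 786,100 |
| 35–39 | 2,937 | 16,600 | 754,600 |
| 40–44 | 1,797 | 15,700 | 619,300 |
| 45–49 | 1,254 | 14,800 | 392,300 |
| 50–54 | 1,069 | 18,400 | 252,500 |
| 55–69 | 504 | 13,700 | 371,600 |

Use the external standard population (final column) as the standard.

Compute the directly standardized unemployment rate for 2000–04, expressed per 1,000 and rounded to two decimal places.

Age-specific rates per 1,000 for 2000–04: 179.830, 185.455, 176.928, 114.459, 84.730, 58.098, 36.788.
Standard total = 3,614,400; weights = 0.1212, 0.2175, 0.2088, 0.1713, 0.1085, 0.0699, 0.1028.
Standardized rate: 0.1212×179.830 + 0.2175×185.455 + 0.2088×176.928 + 0.1713×114.459 + 0.1085×84.730 + 0.0699×58.098 + 0.1028×36.788 = 135.7140 per 1,000.

135.71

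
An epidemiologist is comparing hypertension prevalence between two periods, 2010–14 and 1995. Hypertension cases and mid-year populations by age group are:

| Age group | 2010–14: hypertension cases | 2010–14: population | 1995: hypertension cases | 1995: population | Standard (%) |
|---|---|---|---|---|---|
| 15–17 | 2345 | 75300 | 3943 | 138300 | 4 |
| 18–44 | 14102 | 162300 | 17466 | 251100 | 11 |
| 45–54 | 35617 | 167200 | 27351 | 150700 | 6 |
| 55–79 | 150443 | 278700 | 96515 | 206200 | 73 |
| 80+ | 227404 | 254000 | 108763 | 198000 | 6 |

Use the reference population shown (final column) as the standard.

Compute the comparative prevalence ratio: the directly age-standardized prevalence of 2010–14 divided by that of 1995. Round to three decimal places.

Age-specific rates per 1000 for 2010–14: 31.142, 86.888, 213.020, 539.803, 895.291.
For 1995: 28.510, 69.558, 181.493, 468.065, 549.308.
Standard weights: 0.04, 0.11, 0.06, 0.73, 0.06.
2010–14: 0.0400×31.142 + 0.1100×86.888 + 0.0600×213.020 + 0.7300×539.803 + 0.0600×895.291 = 471.3581 per 1000.
1995: 0.0400×28.510 + 0.1100×69.558 + 0.0600×181.493 + 0.7300×468.065 + 0.0600×549.308 = 394.3273 per 1000.
Ratio = 471.3581 ÷ 394.3273 = 1.19535.

1.195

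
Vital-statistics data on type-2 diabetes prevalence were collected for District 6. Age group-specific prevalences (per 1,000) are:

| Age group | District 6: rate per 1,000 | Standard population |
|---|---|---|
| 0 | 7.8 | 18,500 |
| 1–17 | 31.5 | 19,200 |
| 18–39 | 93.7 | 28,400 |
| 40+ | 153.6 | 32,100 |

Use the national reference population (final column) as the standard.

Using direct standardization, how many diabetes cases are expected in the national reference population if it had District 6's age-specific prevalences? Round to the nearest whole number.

8341

Expected diabetes cases = Σ (standard pop × age-specific rate ÷ 1,000)
= 18,500×7.8/1,000 + 19,200×31.5/1,000 + 28,400×93.7/1,000 + 32,100×153.6/1,000
= 144.30 + 604.80 + 2661.08 + 4930.56 = 8340.74.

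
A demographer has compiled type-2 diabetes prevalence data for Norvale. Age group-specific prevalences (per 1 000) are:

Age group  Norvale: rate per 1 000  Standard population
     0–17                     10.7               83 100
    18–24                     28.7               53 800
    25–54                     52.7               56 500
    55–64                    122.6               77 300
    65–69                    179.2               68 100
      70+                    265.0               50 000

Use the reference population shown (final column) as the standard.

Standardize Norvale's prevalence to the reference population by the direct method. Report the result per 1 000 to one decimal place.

Standard total = 388 800; weights = 0.2137, 0.1384, 0.1453, 0.1988, 0.1752, 0.1286.
Standardized rate: 0.2137×10.7 + 0.1384×28.7 + 0.1453×52.7 + 0.1988×122.6 + 0.1752×179.2 + 0.1286×265.0 = 103.7584 per 1 000.

103.8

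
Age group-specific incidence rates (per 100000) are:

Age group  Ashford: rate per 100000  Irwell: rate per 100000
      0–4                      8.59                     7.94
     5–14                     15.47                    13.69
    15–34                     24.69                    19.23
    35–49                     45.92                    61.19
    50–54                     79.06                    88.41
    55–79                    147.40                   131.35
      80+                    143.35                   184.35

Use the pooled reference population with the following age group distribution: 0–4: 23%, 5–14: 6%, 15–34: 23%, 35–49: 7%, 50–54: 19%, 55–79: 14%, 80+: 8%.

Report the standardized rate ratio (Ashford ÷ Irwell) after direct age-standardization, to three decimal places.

Standard weights: 0.23, 0.06, 0.23, 0.07, 0.19, 0.14, 0.08.
Ashford: 0.2300×8.59 + 0.0600×15.47 + 0.2300×24.69 + 0.0700×45.92 + 0.1900×79.06 + 0.1400×147.40 + 0.0800×143.35 = 58.9224 per 100000.
Irwell: 0.2300×7.94 + 0.0600×13.69 + 0.2300×19.23 + 0.0700×61.19 + 0.1900×88.41 + 0.1400×131.35 + 0.0800×184.35 = 61.2887 per 100000.
Ratio = 58.9224 ÷ 61.2887 = 0.96139.

0.961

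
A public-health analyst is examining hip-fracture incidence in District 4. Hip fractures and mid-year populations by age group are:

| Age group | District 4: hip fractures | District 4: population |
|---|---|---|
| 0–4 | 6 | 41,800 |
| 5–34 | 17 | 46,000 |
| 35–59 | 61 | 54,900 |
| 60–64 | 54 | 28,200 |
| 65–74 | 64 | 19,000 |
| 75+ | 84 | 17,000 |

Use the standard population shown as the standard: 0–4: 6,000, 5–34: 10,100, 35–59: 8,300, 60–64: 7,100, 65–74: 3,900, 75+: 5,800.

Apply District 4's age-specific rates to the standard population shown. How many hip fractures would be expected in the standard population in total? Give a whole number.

69

Age-specific rates per 100,000 for District 4: 14.35, 36.96, 111.11, 191.49, 336.84, 494.12.
Expected hip fractures = Σ (standard pop × age-specific rate ÷ 100,000)
= 6,000×14.35/100,000 + 10,100×36.96/100,000 + 8,300×111.11/100,000 + 7,100×191.49/100,000 + 3,900×336.84/100,000 + 5,800×494.12/100,000
= 0.86 + 3.73 + 9.22 + 13.60 + 13.14 + 28.66 = 69.21.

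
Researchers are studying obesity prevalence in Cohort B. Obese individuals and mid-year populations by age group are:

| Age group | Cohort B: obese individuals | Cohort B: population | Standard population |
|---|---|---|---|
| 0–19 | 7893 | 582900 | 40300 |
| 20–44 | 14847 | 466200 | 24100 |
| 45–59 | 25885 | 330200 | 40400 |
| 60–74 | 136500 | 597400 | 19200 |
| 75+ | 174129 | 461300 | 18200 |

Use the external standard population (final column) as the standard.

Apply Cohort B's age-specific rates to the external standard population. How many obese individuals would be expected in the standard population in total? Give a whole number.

15737

Age-specific rates per 1000 for Cohort B: 13.541, 31.847, 78.392, 228.490, 377.475.
Expected obese individuals = Σ (standard pop × age-specific rate ÷ 1000)
= 40300×13.541/1000 + 24100×31.847/1000 + 40400×78.392/1000 + 19200×228.490/1000 + 18200×377.475/1000
= 545.70 + 767.51 + 3167.03 + 4387.01 + 6870.04 = 15737.29.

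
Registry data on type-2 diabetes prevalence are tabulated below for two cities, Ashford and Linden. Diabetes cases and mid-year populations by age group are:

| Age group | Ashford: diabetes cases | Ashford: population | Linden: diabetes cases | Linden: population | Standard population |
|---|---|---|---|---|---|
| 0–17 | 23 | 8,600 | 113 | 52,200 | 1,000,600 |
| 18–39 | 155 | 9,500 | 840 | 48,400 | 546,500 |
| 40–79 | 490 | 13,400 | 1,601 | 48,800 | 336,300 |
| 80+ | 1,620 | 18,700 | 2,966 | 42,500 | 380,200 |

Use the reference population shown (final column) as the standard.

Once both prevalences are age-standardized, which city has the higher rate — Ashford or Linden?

Ashford

Age-specific rates per 1,000 for Ashford: 2.674, 16.316, 36.567, 86.631.
For Linden: 2.165, 17.355, 32.807, 69.788.
Standard total = 2,263,600; weights = 0.4420, 0.2414, 0.1486, 0.1680.
Ashford: 0.4420×2.674 + 0.2414×16.316 + 0.1486×36.567 + 0.1680×86.631 = 25.1048 per 1,000.
Linden: 0.4420×2.165 + 0.2414×17.355 + 0.1486×32.807 + 0.1680×69.788 = 21.7430 per 1,000.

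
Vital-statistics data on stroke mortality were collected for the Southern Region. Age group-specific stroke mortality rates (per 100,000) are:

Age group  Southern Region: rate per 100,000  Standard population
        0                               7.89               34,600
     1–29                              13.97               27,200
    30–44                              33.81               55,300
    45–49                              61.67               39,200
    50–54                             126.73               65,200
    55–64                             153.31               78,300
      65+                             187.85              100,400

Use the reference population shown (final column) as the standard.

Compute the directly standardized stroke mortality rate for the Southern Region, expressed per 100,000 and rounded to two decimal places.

110.11

Standard total = 400,200; weights = 0.0865, 0.0680, 0.1382, 0.0980, 0.1629, 0.1957, 0.2509.
Standardized rate: 0.0865×7.89 + 0.0680×13.97 + 0.1382×33.81 + 0.0980×61.67 + 0.1629×126.73 + 0.1957×153.31 + 0.2509×187.85 = 110.1131 per 100,000.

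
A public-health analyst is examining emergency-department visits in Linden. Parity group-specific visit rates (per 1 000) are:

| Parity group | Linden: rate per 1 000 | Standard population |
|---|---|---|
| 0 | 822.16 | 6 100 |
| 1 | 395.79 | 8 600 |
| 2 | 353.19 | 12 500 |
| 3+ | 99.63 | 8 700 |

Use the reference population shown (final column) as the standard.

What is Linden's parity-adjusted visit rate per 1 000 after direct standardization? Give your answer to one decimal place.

Standard total = 35 900; weights = 0.1699, 0.2396, 0.3482, 0.2423.
Standardized rate: 0.1699×822.16 + 0.2396×395.79 + 0.3482×353.19 + 0.2423×99.63 = 381.6330 per 1 000.

381.6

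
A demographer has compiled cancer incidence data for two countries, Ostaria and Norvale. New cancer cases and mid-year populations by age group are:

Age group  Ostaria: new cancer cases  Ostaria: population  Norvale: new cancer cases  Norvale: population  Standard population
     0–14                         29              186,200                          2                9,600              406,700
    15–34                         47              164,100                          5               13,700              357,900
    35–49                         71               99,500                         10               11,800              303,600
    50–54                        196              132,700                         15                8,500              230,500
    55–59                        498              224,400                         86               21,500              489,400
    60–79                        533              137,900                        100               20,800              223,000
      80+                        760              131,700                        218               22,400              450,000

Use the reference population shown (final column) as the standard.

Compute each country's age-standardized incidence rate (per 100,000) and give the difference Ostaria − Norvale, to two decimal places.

-122.74

Age-specific rates per 100,000 for Ostaria: 15.57, 28.64, 71.36, 147.70, 221.93, 386.51, 577.07.
For Norvale: 20.83, 36.50, 84.75, 176.47, 400.00, 480.77, 973.21.
Standard total = 2,461,100; weights = 0.1653, 0.1454, 0.1234, 0.0937, 0.1989, 0.0906, 0.1828.
Ostaria: 0.1653×15.57 + 0.1454×28.64 + 0.1234×71.36 + 0.0937×147.70 + 0.1989×221.93 + 0.0906×386.51 + 0.1828×577.07 = 214.0414 per 100,000.
Norvale: 0.1653×20.83 + 0.1454×36.50 + 0.1234×84.75 + 0.0937×176.47 + 0.1989×400.00 + 0.0906×480.77 + 0.1828×973.21 = 336.7836 per 100,000.
Difference = 214.0414 − 336.7836 = -122.7422.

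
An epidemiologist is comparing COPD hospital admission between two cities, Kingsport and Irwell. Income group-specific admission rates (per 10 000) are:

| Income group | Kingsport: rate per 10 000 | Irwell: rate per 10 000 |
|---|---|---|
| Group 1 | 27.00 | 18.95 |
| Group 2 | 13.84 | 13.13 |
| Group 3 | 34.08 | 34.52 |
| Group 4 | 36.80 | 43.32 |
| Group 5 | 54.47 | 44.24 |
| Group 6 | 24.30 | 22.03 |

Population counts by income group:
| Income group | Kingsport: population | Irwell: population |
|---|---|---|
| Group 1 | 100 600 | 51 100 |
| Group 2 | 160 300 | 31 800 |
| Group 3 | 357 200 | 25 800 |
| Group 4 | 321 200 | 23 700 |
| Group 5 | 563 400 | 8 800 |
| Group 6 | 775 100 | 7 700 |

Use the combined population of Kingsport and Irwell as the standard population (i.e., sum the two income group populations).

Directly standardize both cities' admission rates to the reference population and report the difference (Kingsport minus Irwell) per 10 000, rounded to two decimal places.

2.71

Combined standard total = 2 426 700; weights = 0.0625, 0.0792, 0.1578, 0.1421, 0.2358, 0.3226.
Kingsport: 0.0625×27.00 + 0.0792×13.84 + 0.1578×34.08 + 0.1421×36.80 + 0.2358×54.47 + 0.3226×24.30 = 34.0748 per 10 000.
Irwell: 0.0625×18.95 + 0.0792×13.13 + 0.1578×34.52 + 0.1421×43.32 + 0.2358×44.24 + 0.3226×22.03 = 31.3671 per 10 000.
Difference = 34.0748 − 31.3671 = 2.7077.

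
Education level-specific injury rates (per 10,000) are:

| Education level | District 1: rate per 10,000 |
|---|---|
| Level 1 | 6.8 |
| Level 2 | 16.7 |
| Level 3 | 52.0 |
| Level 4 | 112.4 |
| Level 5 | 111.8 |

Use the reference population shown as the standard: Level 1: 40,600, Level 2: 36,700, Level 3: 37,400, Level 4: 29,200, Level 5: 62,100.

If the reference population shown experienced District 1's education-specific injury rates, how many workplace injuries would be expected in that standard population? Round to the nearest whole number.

Expected workplace injuries = Σ (standard pop × education-specific rate ÷ 10,000)
= 40,600×6.8/10,000 + 36,700×16.7/10,000 + 37,400×52.0/10,000 + 29,200×112.4/10,000 + 62,100×111.8/10,000
= 27.61 + 61.29 + 194.48 + 328.21 + 694.28 = 1305.86.

1306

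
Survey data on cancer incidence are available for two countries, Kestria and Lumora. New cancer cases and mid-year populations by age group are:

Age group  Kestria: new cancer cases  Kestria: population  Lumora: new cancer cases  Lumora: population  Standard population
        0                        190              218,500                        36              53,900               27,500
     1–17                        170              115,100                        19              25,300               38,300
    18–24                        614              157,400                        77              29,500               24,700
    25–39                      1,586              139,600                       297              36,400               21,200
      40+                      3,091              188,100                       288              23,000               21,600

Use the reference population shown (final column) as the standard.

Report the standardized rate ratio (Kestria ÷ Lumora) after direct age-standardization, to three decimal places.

1.392

Age-specific rates per 100,000 for Kestria: 86.96, 147.70, 390.09, 1136.10, 1643.27.
For Lumora: 66.79, 75.10, 261.02, 815.93, 1252.17.
Standard total = 133,300; weights = 0.2063, 0.2873, 0.1853, 0.1590, 0.1620.
Kestria: 0.2063×86.96 + 0.2873×147.70 + 0.1853×390.09 + 0.1590×1136.10 + 0.1620×1643.27 = 579.6207 per 100,000.
Lumora: 0.2063×66.79 + 0.2873×75.10 + 0.1853×261.02 + 0.1590×815.93 + 0.1620×1252.17 = 416.3908 per 100,000.
Ratio = 579.6207 ÷ 416.3908 = 1.39201.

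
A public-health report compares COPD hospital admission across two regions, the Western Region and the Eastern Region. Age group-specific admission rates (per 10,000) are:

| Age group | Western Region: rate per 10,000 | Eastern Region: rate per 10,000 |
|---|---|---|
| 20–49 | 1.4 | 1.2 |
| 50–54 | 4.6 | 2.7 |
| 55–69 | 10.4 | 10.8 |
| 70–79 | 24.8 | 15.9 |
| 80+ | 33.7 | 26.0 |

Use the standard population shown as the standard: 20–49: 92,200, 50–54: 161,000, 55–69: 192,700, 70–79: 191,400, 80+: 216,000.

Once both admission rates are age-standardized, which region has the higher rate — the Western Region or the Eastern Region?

Western Region

Standard total = 853,300; weights = 0.1081, 0.1887, 0.2258, 0.2243, 0.2531.
The Western Region: 0.1081×1.4 + 0.1887×4.6 + 0.2258×10.4 + 0.2243×24.8 + 0.2531×33.7 = 17.4612 per 10,000.
The Eastern Region: 0.1081×1.2 + 0.1887×2.7 + 0.2258×10.8 + 0.2243×15.9 + 0.2531×26.0 = 13.2260 per 10,000.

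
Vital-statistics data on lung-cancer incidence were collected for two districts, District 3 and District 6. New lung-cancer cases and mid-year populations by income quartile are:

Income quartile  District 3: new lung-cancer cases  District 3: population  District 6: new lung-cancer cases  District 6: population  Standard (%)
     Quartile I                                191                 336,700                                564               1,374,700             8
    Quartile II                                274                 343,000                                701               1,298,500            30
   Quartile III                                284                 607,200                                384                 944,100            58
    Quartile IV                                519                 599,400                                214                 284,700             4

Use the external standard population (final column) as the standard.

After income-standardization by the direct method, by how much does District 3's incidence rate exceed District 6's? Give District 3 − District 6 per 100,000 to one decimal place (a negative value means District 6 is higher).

Income-specific rates per 100,000 for District 3: 56.73, 79.88, 46.77, 86.59.
For District 6: 41.03, 53.99, 40.67, 75.17.
Standard weights: 0.08, 0.30, 0.58, 0.04.
District 3: 0.0800×56.73 + 0.3000×79.88 + 0.5800×46.77 + 0.0400×86.59 = 59.0944 per 100,000.
District 6: 0.0800×41.03 + 0.3000×53.99 + 0.5800×40.67 + 0.0400×75.17 = 46.0752 per 100,000.
Difference = 59.0944 − 46.0752 = 13.0193.

13.0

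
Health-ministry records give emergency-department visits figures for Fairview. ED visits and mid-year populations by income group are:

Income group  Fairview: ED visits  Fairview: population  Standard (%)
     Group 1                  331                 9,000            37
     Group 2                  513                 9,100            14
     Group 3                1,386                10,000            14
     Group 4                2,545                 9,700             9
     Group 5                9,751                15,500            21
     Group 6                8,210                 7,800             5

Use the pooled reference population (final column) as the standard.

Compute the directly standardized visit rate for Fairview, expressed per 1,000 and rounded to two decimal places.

249.26

Income-specific rates per 1,000 for Fairview: 36.778, 56.374, 138.600, 262.371, 629.097, 1052.564.
Standard weights: 0.37, 0.14, 0.14, 0.09, 0.21, 0.05.
Standardized rate: 0.3700×36.778 + 0.1400×56.374 + 0.1400×138.600 + 0.0900×262.371 + 0.2100×629.097 + 0.0500×1052.564 = 249.2560 per 1,000.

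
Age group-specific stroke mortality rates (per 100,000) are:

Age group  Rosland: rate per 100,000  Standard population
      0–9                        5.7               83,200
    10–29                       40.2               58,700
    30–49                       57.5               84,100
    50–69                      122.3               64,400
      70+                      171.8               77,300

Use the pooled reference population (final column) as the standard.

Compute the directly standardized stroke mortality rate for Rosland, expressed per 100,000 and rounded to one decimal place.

Standard total = 367,700; weights = 0.2263, 0.1596, 0.2287, 0.1751, 0.2102.
Standardized rate: 0.2263×5.7 + 0.1596×40.2 + 0.2287×57.5 + 0.1751×122.3 + 0.2102×171.8 = 78.3954 per 100,000.

78.4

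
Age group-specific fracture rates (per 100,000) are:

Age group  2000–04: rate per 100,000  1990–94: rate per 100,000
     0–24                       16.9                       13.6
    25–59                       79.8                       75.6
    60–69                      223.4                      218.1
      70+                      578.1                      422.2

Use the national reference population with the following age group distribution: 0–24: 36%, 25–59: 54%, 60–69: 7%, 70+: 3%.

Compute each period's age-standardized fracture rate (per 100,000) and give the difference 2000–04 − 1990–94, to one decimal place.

8.5

Standard weights: 0.36, 0.54, 0.07, 0.03.
2000–04: 0.3600×16.9 + 0.5400×79.8 + 0.0700×223.4 + 0.0300×578.1 = 82.1570 per 100,000.
1990–94: 0.3600×13.6 + 0.5400×75.6 + 0.0700×218.1 + 0.0300×422.2 = 73.6530 per 100,000.
Difference = 82.1570 − 73.6530 = 8.5040.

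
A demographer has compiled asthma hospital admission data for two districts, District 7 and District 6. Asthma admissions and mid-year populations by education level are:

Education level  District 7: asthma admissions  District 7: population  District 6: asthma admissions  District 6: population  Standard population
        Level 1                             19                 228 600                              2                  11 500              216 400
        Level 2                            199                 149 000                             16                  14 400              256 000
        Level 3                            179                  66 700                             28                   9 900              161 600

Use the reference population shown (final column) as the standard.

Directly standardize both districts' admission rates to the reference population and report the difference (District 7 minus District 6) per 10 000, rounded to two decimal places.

Education-specific rates per 10 000 for District 7: 0.83, 13.36, 26.84.
For District 6: 1.74, 11.11, 28.28.
Standard total = 634 000; weights = 0.3413, 0.4038, 0.2549.
District 7: 0.3413×0.83 + 0.4038×13.36 + 0.2549×26.84 = 12.5169 per 10 000.
District 6: 0.3413×1.74 + 0.4038×11.11 + 0.2549×28.28 = 12.2891 per 10 000.
Difference = 12.5169 − 12.2891 = 0.2278.

0.23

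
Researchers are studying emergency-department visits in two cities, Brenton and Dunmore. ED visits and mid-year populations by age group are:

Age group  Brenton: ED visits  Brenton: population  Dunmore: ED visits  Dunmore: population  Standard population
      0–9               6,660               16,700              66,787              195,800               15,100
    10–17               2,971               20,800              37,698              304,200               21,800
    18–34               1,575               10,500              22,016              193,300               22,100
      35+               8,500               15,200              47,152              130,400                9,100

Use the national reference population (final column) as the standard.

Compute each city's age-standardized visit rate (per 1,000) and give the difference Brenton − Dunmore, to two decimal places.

Age-specific rates per 1,000 for Brenton: 398.802, 142.837, 150.000, 559.211.
For Dunmore: 341.098, 123.925, 113.895, 361.595.
Standard total = 68,100; weights = 0.2217, 0.3201, 0.3245, 0.1336.
Brenton: 0.2217×398.802 + 0.3201×142.837 + 0.3245×150.000 + 0.1336×559.211 = 257.5561 per 1,000.
Dunmore: 0.2217×341.098 + 0.3201×123.925 + 0.3245×113.895 + 0.1336×361.595 = 200.5837 per 1,000.
Difference = 257.5561 − 200.5837 = 56.9723.

56.97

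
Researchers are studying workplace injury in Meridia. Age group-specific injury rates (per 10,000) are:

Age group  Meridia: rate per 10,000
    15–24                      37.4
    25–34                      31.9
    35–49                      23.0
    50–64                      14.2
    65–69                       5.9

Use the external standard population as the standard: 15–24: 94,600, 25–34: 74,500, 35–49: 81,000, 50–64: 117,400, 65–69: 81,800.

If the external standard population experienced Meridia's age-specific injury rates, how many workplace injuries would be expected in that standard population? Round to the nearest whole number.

Expected workplace injuries = Σ (standard pop × age-specific rate ÷ 10,000)
= 94,600×37.4/10,000 + 74,500×31.9/10,000 + 81,000×23.0/10,000 + 117,400×14.2/10,000 + 81,800×5.9/10,000
= 353.80 + 237.66 + 186.30 + 166.71 + 48.26 = 992.73.

993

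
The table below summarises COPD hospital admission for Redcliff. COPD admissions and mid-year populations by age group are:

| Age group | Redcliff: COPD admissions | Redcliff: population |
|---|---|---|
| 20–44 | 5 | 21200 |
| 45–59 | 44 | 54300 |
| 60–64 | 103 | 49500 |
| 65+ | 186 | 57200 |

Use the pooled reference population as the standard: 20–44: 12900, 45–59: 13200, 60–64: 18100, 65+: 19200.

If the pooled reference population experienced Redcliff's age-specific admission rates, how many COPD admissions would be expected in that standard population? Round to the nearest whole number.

114

Age-specific rates per 10000 for Redcliff: 2.36, 8.10, 20.81, 32.52.
Expected COPD admissions = Σ (standard pop × age-specific rate ÷ 10000)
= 12900×2.36/10000 + 13200×8.10/10000 + 18100×20.81/10000 + 19200×32.52/10000
= 3.04 + 10.70 + 37.66 + 62.43 = 113.83.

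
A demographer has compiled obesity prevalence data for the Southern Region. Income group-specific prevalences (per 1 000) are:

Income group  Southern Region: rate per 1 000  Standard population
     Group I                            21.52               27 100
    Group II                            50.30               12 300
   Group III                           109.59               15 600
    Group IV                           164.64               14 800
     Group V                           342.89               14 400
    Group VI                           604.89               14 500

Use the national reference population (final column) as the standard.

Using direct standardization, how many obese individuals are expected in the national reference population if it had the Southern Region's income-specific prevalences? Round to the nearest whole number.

19057

Expected obese individuals = Σ (standard pop × income-specific rate ÷ 1 000)
= 27 100×21.52/1 000 + 12 300×50.30/1 000 + 15 600×109.59/1 000 + 14 800×164.64/1 000 + 14 400×342.89/1 000 + 14 500×604.89/1 000
= 583.19 + 618.69 + 1709.60 + 2436.67 + 4937.62 + 8770.91 = 19056.68.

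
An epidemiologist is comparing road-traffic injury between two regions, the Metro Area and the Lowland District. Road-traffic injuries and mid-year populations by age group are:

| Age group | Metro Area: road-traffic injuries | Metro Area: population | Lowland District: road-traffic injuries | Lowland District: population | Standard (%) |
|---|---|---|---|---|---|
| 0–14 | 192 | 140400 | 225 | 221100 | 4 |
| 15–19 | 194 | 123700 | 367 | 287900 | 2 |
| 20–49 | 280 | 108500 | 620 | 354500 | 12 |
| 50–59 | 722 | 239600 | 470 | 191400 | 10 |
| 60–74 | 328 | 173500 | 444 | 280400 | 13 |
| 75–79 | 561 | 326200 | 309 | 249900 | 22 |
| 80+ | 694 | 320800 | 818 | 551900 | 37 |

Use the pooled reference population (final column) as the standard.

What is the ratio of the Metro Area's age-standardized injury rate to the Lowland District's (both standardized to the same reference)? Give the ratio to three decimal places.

Age-specific rates per 100000 for the Metro Area: 136.75, 156.83, 258.06, 301.34, 189.05, 171.98, 216.33.
For the Lowland District: 101.76, 127.47, 174.89, 245.56, 158.35, 123.65, 148.22.
Standard weights: 0.04, 0.02, 0.12, 0.10, 0.13, 0.22, 0.37.
The Metro Area: 0.0400×136.75 + 0.0200×156.83 + 0.1200×258.06 + 0.1000×301.34 + 0.1300×189.05 + 0.2200×171.98 + 0.3700×216.33 = 212.1637 per 100000.
The Lowland District: 0.0400×101.76 + 0.0200×127.47 + 0.1200×174.89 + 0.1000×245.56 + 0.1300×158.35 + 0.2200×123.65 + 0.3700×148.22 = 154.7907 per 100000.
Ratio = 212.1637 ÷ 154.7907 = 1.37065.

1.371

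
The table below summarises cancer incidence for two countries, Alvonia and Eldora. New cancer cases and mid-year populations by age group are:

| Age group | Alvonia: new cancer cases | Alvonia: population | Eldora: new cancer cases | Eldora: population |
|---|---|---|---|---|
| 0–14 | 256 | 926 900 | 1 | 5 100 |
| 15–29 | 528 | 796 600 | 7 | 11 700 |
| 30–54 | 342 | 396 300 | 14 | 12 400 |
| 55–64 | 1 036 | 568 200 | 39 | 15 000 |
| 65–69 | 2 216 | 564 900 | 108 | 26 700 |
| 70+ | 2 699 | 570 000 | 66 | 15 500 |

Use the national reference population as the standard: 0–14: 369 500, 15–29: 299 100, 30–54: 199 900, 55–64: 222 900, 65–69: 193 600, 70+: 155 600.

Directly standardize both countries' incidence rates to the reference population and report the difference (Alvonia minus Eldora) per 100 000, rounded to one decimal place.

-8.8

Age-specific rates per 100 000 for Alvonia: 27.62, 66.28, 86.30, 182.33, 392.28, 473.51.
For Eldora: 19.61, 59.83, 112.90, 260.00, 404.49, 425.81.
Standard total = 1 440 600; weights = 0.2565, 0.2076, 0.1388, 0.1547, 0.1344, 0.1080.
Alvonia: 0.2565×27.62 + 0.2076×66.28 + 0.1388×86.30 + 0.1547×182.33 + 0.1344×392.28 + 0.1080×473.51 = 164.8939 per 100 000.
Eldora: 0.2565×19.61 + 0.2076×59.83 + 0.1388×112.90 + 0.1547×260.00 + 0.1344×404.49 + 0.1080×425.81 = 173.6977 per 100 000.
Difference = 164.8939 − 173.6977 = -8.8038.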